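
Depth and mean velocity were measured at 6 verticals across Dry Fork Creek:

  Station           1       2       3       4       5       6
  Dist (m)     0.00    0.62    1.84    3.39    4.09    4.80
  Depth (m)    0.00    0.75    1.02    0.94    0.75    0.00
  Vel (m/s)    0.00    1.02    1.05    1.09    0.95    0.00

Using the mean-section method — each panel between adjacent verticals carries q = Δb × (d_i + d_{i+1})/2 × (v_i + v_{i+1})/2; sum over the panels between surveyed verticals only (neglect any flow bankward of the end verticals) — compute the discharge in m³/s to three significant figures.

Panel 1-2: Δb = 0.62 m, d̄ = (0.00+0.75)/2 = 0.375, v̄ = (0.00+1.02)/2 = 0.51 → q = 0.62×0.375×0.51 = 0.1186 m³/s
Panel 2-3: Δb = 1.22 m, d̄ = (0.75+1.02)/2 = 0.885, v̄ = (1.02+1.05)/2 = 1.035 → q = 1.22×0.885×1.035 = 1.117 m³/s
Panel 3-4: Δb = 1.55 m, d̄ = (1.02+0.94)/2 = 0.98, v̄ = (1.05+1.09)/2 = 1.07 → q = 1.55×0.98×1.07 = 1.625 m³/s
Panel 4-5: Δb = 0.7 m, d̄ = (0.94+0.75)/2 = 0.845, v̄ = (1.09+0.95)/2 = 1.02 → q = 0.7×0.845×1.02 = 0.6033 m³/s
Panel 5-6: Δb = 0.71 m, d̄ = (0.75+0.00)/2 = 0.375, v̄ = (0.95+0.00)/2 = 0.475 → q = 0.71×0.375×0.475 = 0.1265 m³/s
Q = Σ q = 3.591 m³/s

3.59 m³/s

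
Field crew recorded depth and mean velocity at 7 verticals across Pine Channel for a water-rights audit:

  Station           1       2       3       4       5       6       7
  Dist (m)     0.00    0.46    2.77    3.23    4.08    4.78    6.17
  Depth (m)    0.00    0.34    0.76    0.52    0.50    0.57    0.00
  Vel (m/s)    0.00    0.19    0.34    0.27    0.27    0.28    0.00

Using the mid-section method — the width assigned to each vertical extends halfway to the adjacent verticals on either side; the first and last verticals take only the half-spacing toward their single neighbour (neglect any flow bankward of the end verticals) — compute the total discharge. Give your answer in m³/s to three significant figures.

w_2 = (2.77 − 0.00)/2 = 1.385 m; q_2 = 0.19 × 0.34 × 1.385 = 0.08947 m³/s
w_3 = (3.23 − 0.46)/2 = 1.385 m; q_3 = 0.34 × 0.76 × 1.385 = 0.3579 m³/s
w_4 = (4.08 − 2.77)/2 = 0.655 m; q_4 = 0.27 × 0.52 × 0.655 = 0.09196 m³/s
w_5 = (4.78 − 3.23)/2 = 0.775 m; q_5 = 0.27 × 0.50 × 0.775 = 0.1046 m³/s
w_6 = (6.17 − 4.08)/2 = 1.045 m; q_6 = 0.28 × 0.57 × 1.045 = 0.1668 m³/s
Stations 1, 7 contribute zero (depth or velocity is 0).
Q = Σ qᵢ = 0.8107 m³/s

0.811 m³/s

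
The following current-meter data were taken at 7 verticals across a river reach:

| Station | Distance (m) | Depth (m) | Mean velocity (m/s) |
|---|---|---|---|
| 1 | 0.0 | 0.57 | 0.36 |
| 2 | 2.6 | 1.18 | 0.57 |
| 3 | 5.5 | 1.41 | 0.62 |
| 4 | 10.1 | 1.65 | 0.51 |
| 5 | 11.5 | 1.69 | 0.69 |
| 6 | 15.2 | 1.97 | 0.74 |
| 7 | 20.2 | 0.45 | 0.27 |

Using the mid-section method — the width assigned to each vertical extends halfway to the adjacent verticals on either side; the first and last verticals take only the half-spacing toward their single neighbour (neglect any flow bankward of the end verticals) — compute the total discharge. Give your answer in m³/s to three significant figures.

17.5 m³/s

w_1 = (2.6 − 0.0)/2 = 1.3 m; q_1 = 0.36 × 0.57 × 1.3 = 0.2668 m³/s
w_2 = (5.5 − 0.0)/2 = 2.75 m; q_2 = 0.57 × 1.18 × 2.75 = 1.850 m³/s
w_3 = (10.1 − 2.6)/2 = 3.75 m; q_3 = 0.62 × 1.41 × 3.75 = 3.278 m³/s
w_4 = (11.5 − 5.5)/2 = 3 m; q_4 = 0.51 × 1.65 × 3 = 2.525 m³/s
w_5 = (15.2 − 10.1)/2 = 2.55 m; q_5 = 0.69 × 1.69 × 2.55 = 2.974 m³/s
w_6 = (20.2 − 11.5)/2 = 4.35 m; q_6 = 0.74 × 1.97 × 4.35 = 6.341 m³/s
w_7 = (20.2 − 15.2)/2 = 2.5 m; q_7 = 0.27 × 0.45 × 2.5 = 0.3038 m³/s
Q = Σ qᵢ = 17.54 m³/s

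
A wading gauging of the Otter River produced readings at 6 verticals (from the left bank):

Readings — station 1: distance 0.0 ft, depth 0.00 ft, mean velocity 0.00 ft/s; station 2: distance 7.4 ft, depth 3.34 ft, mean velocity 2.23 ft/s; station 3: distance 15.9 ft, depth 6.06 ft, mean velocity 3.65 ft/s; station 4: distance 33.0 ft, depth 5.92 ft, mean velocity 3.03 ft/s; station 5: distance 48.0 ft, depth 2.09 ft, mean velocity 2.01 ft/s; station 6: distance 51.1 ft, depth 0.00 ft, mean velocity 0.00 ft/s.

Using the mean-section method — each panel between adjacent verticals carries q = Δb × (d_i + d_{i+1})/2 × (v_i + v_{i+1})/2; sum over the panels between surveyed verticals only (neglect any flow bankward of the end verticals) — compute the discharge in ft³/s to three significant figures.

628 ft³/s

Panel 1-2: Δb = 7.4 ft, d̄ = (0.00+3.34)/2 = 1.67, v̄ = (0.00+2.23)/2 = 1.115 → q = 7.4×1.67×1.115 = 13.78 ft³/s
Panel 2-3: Δb = 8.5 ft, d̄ = (3.34+6.06)/2 = 4.7, v̄ = (2.23+3.65)/2 = 2.94 → q = 8.5×4.7×2.94 = 117.5 ft³/s
Panel 3-4: Δb = 17.1 ft, d̄ = (6.06+5.92)/2 = 5.99, v̄ = (3.65+3.03)/2 = 3.34 → q = 17.1×5.99×3.34 = 342.1 ft³/s
Panel 4-5: Δb = 15 ft, d̄ = (5.92+2.09)/2 = 4.005, v̄ = (3.03+2.01)/2 = 2.52 → q = 15×4.005×2.52 = 151.4 ft³/s
Panel 5-6: Δb = 3.1 ft, d̄ = (2.09+0.00)/2 = 1.045, v̄ = (2.01+0.00)/2 = 1.005 → q = 3.1×1.045×1.005 = 3.256 ft³/s
Q = Σ q = 628.0 ft³/s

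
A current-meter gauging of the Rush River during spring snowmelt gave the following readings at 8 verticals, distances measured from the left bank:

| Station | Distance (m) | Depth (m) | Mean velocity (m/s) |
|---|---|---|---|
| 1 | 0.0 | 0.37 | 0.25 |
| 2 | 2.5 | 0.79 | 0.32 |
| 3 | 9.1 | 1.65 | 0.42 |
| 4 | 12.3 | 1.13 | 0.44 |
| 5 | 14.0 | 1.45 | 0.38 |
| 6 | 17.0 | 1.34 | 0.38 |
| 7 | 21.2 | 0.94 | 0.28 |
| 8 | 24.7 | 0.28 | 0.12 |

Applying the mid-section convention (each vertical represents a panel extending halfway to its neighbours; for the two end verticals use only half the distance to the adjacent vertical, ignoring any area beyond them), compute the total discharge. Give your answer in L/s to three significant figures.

w_1 = (2.5 − 0.0)/2 = 1.25 m; q_1 = 0.25 × 0.37 × 1.25 = 0.1156 m³/s
w_2 = (9.1 − 0.0)/2 = 4.55 m; q_2 = 0.32 × 0.79 × 4.55 = 1.150 m³/s
w_3 = (12.3 − 2.5)/2 = 4.9 m; q_3 = 0.42 × 1.65 × 4.9 = 3.396 m³/s
w_4 = (14.0 − 9.1)/2 = 2.45 m; q_4 = 0.44 × 1.13 × 2.45 = 1.218 m³/s
w_5 = (17.0 − 12.3)/2 = 2.35 m; q_5 = 0.38 × 1.45 × 2.35 = 1.295 m³/s
w_6 = (21.2 − 14.0)/2 = 3.6 m; q_6 = 0.38 × 1.34 × 3.6 = 1.833 m³/s
w_7 = (24.7 − 17.0)/2 = 3.85 m; q_7 = 0.28 × 0.94 × 3.85 = 1.013 m³/s
w_8 = (24.7 − 21.2)/2 = 1.75 m; q_8 = 0.12 × 0.28 × 1.75 = 0.05880 m³/s
Q = Σ qᵢ = 10.08 m³/s
= 10.08 × 1000 = 10080 L/s

10100 L/s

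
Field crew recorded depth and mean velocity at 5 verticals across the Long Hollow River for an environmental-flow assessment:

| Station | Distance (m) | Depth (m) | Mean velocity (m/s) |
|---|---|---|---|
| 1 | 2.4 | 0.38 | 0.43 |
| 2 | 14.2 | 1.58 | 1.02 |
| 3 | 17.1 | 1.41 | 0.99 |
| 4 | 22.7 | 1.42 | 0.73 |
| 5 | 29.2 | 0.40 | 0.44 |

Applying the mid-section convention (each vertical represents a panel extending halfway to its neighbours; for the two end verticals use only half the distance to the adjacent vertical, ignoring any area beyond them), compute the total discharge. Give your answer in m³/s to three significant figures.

25.6 m³/s

w_1 = (14.2 − 2.4)/2 = 5.9 m; q_1 = 0.43 × 0.38 × 5.9 = 0.9641 m³/s
w_2 = (17.1 − 2.4)/2 = 7.35 m; q_2 = 1.02 × 1.58 × 7.35 = 11.85 m³/s
w_3 = (22.7 − 14.2)/2 = 4.25 m; q_3 = 0.99 × 1.41 × 4.25 = 5.933 m³/s
w_4 = (29.2 − 17.1)/2 = 6.05 m; q_4 = 0.73 × 1.42 × 6.05 = 6.271 m³/s
w_5 = (29.2 − 22.7)/2 = 3.25 m; q_5 = 0.44 × 0.40 × 3.25 = 0.5720 m³/s
Q = Σ qᵢ = 25.59 m³/s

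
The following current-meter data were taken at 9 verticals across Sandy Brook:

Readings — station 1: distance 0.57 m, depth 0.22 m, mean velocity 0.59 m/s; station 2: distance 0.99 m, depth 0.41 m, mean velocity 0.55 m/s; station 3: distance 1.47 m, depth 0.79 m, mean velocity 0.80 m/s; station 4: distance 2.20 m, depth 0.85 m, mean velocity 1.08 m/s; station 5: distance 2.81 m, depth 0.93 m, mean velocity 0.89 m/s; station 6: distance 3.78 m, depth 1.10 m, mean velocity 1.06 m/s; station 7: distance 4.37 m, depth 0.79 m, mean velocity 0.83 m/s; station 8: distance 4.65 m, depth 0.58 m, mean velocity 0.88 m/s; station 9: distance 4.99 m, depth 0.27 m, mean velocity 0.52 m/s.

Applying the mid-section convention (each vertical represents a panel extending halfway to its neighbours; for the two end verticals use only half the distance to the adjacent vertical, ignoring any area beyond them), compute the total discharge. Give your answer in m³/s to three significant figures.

w_1 = (0.99 − 0.57)/2 = 0.21 m; q_1 = 0.59 × 0.22 × 0.21 = 0.02726 m³/s
w_2 = (1.47 − 0.57)/2 = 0.45 m; q_2 = 0.55 × 0.41 × 0.45 = 0.1015 m³/s
w_3 = (2.20 − 0.99)/2 = 0.605 m; q_3 = 0.80 × 0.79 × 0.605 = 0.3824 m³/s
w_4 = (2.81 − 1.47)/2 = 0.67 m; q_4 = 1.08 × 0.85 × 0.67 = 0.6151 m³/s
w_5 = (3.78 − 2.20)/2 = 0.79 m; q_5 = 0.89 × 0.93 × 0.79 = 0.6539 m³/s
w_6 = (4.37 − 2.81)/2 = 0.78 m; q_6 = 1.06 × 1.10 × 0.78 = 0.9095 m³/s
w_7 = (4.65 − 3.78)/2 = 0.435 m; q_7 = 0.83 × 0.79 × 0.435 = 0.2852 m³/s
w_8 = (4.99 − 4.37)/2 = 0.31 m; q_8 = 0.88 × 0.58 × 0.31 = 0.1582 m³/s
w_9 = (4.99 − 4.65)/2 = 0.17 m; q_9 = 0.52 × 0.27 × 0.17 = 0.02387 m³/s
Q = Σ qᵢ = 3.157 m³/s

3.16 m³/s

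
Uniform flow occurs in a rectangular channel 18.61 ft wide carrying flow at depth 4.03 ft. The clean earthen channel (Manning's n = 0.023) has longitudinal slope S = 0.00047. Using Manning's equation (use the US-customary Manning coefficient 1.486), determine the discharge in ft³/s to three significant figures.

209 ft³/s

A = b·y = 18.61 × 4.03 = 75.00 ft²
P = b + 2y = 18.61 + 2×4.03 = 26.67 ft
R = A/P = 75.00/26.67 = 2.812 ft
Q = (1.486/n)·A·R^(2/3)·S^(1/2) = (1.486/0.023) × 75.00 × 2.812^(2/3) × 0.00047^(1/2) = 209.3 ft³/s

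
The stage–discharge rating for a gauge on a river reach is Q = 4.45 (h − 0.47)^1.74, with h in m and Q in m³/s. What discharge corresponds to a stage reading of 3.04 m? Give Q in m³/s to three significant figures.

Q = 4.45 × (3.04 − 0.47)^1.74 = 4.45 × 2.57^1.74 = 23.00 m³/s

23.0 m³/s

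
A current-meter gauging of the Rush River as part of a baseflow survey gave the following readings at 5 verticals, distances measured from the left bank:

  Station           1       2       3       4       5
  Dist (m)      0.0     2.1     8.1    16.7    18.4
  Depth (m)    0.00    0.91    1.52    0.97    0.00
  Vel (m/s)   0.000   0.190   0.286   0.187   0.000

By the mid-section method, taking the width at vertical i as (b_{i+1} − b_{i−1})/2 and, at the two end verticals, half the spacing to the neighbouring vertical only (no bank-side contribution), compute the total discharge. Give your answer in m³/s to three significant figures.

4.81 m³/s

w_2 = (8.1 − 0.0)/2 = 4.05 m; q_2 = 0.190 × 0.91 × 4.05 = 0.7002 m³/s
w_3 = (16.7 − 2.1)/2 = 7.3 m; q_3 = 0.286 × 1.52 × 7.3 = 3.173 m³/s
w_4 = (18.4 − 8.1)/2 = 5.15 m; q_4 = 0.187 × 0.97 × 5.15 = 0.9342 m³/s
Stations 1, 5 contribute zero (depth or velocity is 0).
Q = Σ qᵢ = 4.808 m³/s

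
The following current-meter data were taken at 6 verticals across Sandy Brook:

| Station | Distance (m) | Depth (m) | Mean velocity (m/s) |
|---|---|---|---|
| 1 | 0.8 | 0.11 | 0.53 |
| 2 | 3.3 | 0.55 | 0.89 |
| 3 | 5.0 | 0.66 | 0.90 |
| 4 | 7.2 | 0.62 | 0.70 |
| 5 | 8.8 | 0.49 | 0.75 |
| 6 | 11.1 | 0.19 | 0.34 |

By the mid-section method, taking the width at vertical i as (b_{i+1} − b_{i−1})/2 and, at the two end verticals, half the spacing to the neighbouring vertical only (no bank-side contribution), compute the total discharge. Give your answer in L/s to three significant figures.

w_1 = (3.3 − 0.8)/2 = 1.25 m; q_1 = 0.53 × 0.11 × 1.25 = 0.07288 m³/s
w_2 = (5.0 − 0.8)/2 = 2.1 m; q_2 = 0.89 × 0.55 × 2.1 = 1.028 m³/s
w_3 = (7.2 − 3.3)/2 = 1.95 m; q_3 = 0.90 × 0.66 × 1.95 = 1.158 m³/s
w_4 = (8.8 − 5.0)/2 = 1.9 m; q_4 = 0.70 × 0.62 × 1.9 = 0.8246 m³/s
w_5 = (11.1 − 7.2)/2 = 1.95 m; q_5 = 0.75 × 0.49 × 1.95 = 0.7166 m³/s
w_6 = (11.1 − 8.8)/2 = 1.15 m; q_6 = 0.34 × 0.19 × 1.15 = 0.07429 m³/s
Q = Σ qᵢ = 3.875 m³/s
= 3.875 × 1000 = 3875 L/s

3870 L/s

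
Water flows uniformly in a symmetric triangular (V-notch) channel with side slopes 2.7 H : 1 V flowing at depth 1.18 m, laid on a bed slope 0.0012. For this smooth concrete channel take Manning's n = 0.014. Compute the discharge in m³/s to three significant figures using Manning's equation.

A = z·y² = 2.7×1.18² = 3.759 m²
P = 2y√(1+z²) = 2×1.18×√(1+2.7²) = 6.795 m
R = A/P = 3.759/6.795 = 0.5533 m
Q = (1/n)·A·R^(2/3)·S^(1/2) = (1/0.014) × 3.759 × 0.5533^(2/3) × 0.0012^(1/2) = 6.269 m³/s

6.27 m³/s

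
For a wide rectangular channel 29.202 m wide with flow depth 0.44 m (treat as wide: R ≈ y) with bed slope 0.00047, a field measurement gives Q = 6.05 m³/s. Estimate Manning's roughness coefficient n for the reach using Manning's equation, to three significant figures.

A = b·y = 29.202 × 0.44 = 12.85 m²
Wide channel: R ≈ y = 0.44 m
n = (1/Q)·A·R^(2/3)·S^(1/2) = (1/6.05) × 12.85 × 0.5785 × 0.02168 = 0.02664

0.0266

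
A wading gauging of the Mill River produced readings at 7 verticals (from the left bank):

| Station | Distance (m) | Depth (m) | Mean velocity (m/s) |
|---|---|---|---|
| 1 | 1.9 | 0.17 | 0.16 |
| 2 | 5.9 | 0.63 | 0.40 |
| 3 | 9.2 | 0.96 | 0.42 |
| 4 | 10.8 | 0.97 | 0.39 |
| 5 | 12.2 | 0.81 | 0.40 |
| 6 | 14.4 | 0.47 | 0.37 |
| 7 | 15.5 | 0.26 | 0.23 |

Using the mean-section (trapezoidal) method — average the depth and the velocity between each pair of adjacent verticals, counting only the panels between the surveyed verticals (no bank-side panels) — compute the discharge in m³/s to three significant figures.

Panel 1-2: Δb = 4 m, d̄ = (0.17+0.63)/2 = 0.4, v̄ = (0.16+0.40)/2 = 0.28 → q = 4×0.4×0.28 = 0.4480 m³/s
Panel 2-3: Δb = 3.3 m, d̄ = (0.63+0.96)/2 = 0.795, v̄ = (0.40+0.42)/2 = 0.41 → q = 3.3×0.795×0.41 = 1.076 m³/s
Panel 3-4: Δb = 1.6 m, d̄ = (0.96+0.97)/2 = 0.965, v̄ = (0.42+0.39)/2 = 0.405 → q = 1.6×0.965×0.405 = 0.6253 m³/s
Panel 4-5: Δb = 1.4 m, d̄ = (0.97+0.81)/2 = 0.89, v̄ = (0.39+0.40)/2 = 0.395 → q = 1.4×0.89×0.395 = 0.4922 m³/s
Panel 5-6: Δb = 2.2 m, d̄ = (0.81+0.47)/2 = 0.64, v̄ = (0.40+0.37)/2 = 0.385 → q = 2.2×0.64×0.385 = 0.5421 m³/s
Panel 6-7: Δb = 1.1 m, d̄ = (0.47+0.26)/2 = 0.365, v̄ = (0.37+0.23)/2 = 0.3 → q = 1.1×0.365×0.3 = 0.1205 m³/s
Q = Σ q = 3.304 m³/s

3.30 m³/s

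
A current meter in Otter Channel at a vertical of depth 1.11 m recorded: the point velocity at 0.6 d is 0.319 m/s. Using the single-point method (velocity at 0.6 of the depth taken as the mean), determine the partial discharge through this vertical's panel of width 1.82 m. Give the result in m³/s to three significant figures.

v̄ = v₀.₆ = 0.319 m/s
q = v̄ × d × w = 0.3190 × 1.11 × 1.82 = 0.6444 m³/s

0.644 m³/s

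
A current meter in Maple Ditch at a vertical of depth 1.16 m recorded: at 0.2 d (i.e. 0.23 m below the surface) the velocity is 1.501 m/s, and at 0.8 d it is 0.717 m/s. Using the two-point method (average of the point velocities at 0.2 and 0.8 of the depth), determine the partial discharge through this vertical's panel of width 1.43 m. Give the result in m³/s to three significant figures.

1.84 m³/s

v̄ = (1.501 + 0.717) / 2 = 1.109 m/s
q = v̄ × d × w = 1.109 × 1.16 × 1.43 = 1.840 m³/s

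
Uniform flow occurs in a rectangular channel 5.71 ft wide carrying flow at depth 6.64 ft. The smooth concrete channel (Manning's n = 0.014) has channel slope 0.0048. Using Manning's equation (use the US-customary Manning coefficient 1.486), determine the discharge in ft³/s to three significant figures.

A = b·y = 5.71 × 6.64 = 37.91 ft²
P = b + 2y = 5.71 + 2×6.64 = 18.99 ft
R = A/P = 37.91/18.99 = 1.997 ft
Q = (1.486/n)·A·R^(2/3)·S^(1/2) = (1.486/0.014) × 37.91 × 1.997^(2/3) × 0.0048^(1/2) = 442.1 ft³/s

442 ft³/s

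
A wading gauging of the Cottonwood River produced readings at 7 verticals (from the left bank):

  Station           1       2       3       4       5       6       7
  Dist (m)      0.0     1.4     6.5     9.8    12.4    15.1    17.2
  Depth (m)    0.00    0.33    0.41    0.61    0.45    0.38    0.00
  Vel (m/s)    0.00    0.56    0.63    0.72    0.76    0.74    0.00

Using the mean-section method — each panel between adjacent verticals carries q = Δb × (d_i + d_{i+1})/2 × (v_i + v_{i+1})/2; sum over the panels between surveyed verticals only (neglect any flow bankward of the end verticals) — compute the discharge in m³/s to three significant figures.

Panel 1-2: Δb = 1.4 m, d̄ = (0.00+0.33)/2 = 0.165, v̄ = (0.00+0.56)/2 = 0.28 → q = 1.4×0.165×0.28 = 0.06468 m³/s
Panel 2-3: Δb = 5.1 m, d̄ = (0.33+0.41)/2 = 0.37, v̄ = (0.56+0.63)/2 = 0.595 → q = 5.1×0.37×0.595 = 1.123 m³/s
Panel 3-4: Δb = 3.3 m, d̄ = (0.41+0.61)/2 = 0.51, v̄ = (0.63+0.72)/2 = 0.675 → q = 3.3×0.51×0.675 = 1.136 m³/s
Panel 4-5: Δb = 2.6 m, d̄ = (0.61+0.45)/2 = 0.53, v̄ = (0.72+0.76)/2 = 0.74 → q = 2.6×0.53×0.74 = 1.020 m³/s
Panel 5-6: Δb = 2.7 m, d̄ = (0.45+0.38)/2 = 0.415, v̄ = (0.76+0.74)/2 = 0.75 → q = 2.7×0.415×0.75 = 0.8404 m³/s
Panel 6-7: Δb = 2.1 m, d̄ = (0.38+0.00)/2 = 0.19, v̄ = (0.74+0.00)/2 = 0.37 → q = 2.1×0.19×0.37 = 0.1476 m³/s
Q = Σ q = 4.331 m³/s

4.33 m³/s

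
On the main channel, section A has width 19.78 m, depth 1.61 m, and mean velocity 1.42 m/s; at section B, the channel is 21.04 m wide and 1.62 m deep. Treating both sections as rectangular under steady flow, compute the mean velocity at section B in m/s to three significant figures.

Q = A₁V₁ = (19.78×1.61) × 1.42 = 45.22 m³/s
A₂ = 21.04 × 1.62 = 34.08 m²
V₂ = Q/A₂ = 45.22/34.08 = 1.327 m/s

1.33 m/s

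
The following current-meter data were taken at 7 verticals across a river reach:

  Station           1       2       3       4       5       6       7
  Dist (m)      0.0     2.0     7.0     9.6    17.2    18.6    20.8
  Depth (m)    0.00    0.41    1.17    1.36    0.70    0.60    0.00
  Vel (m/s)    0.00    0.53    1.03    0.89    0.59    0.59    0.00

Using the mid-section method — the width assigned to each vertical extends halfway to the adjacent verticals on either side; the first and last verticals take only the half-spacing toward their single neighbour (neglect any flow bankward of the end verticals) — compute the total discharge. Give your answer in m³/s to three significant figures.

14.0 m³/s

w_2 = (7.0 − 0.0)/2 = 3.5 m; q_2 = 0.53 × 0.41 × 3.5 = 0.7606 m³/s
w_3 = (9.6 − 2.0)/2 = 3.8 m; q_3 = 1.03 × 1.17 × 3.8 = 4.579 m³/s
w_4 = (17.2 − 7.0)/2 = 5.1 m; q_4 = 0.89 × 1.36 × 5.1 = 6.173 m³/s
w_5 = (18.6 − 9.6)/2 = 4.5 m; q_5 = 0.59 × 0.70 × 4.5 = 1.859 m³/s
w_6 = (20.8 − 17.2)/2 = 1.8 m; q_6 = 0.59 × 0.60 × 1.8 = 0.6372 m³/s
Stations 1, 7 contribute zero (depth or velocity is 0).
Q = Σ qᵢ = 14.01 m³/s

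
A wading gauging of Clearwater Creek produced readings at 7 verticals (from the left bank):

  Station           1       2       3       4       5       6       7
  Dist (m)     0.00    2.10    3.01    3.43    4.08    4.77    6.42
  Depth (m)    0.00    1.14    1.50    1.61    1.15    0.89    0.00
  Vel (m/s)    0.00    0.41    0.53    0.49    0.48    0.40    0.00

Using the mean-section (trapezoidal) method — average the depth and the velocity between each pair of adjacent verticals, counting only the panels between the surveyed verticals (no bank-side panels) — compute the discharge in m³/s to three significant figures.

Panel 1-2: Δb = 2.1 m, d̄ = (0.00+1.14)/2 = 0.57, v̄ = (0.00+0.41)/2 = 0.205 → q = 2.1×0.57×0.205 = 0.2454 m³/s
Panel 2-3: Δb = 0.91 m, d̄ = (1.14+1.50)/2 = 1.32, v̄ = (0.41+0.53)/2 = 0.47 → q = 0.91×1.32×0.47 = 0.5646 m³/s
Panel 3-4: Δb = 0.42 m, d̄ = (1.50+1.61)/2 = 1.555, v̄ = (0.53+0.49)/2 = 0.51 → q = 0.42×1.555×0.51 = 0.3331 m³/s
Panel 4-5: Δb = 0.65 m, d̄ = (1.61+1.15)/2 = 1.38, v̄ = (0.49+0.48)/2 = 0.485 → q = 0.65×1.38×0.485 = 0.4350 m³/s
Panel 5-6: Δb = 0.69 m, d̄ = (1.15+0.89)/2 = 1.02, v̄ = (0.48+0.40)/2 = 0.44 → q = 0.69×1.02×0.44 = 0.3097 m³/s
Panel 6-7: Δb = 1.65 m, d̄ = (0.89+0.00)/2 = 0.445, v̄ = (0.40+0.00)/2 = 0.2 → q = 1.65×0.445×0.2 = 0.1469 m³/s
Q = Σ q = 2.035 m³/s

2.03 m³/s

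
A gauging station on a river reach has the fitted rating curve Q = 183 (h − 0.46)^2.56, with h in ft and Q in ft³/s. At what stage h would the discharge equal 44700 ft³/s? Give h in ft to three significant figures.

h − h₀ = (Q/C)^(1/b) = (44700/183)^(1/2.56) = 8.566 ft
h = 0.46 + 8.566 = 9.026 ft

9.03 ft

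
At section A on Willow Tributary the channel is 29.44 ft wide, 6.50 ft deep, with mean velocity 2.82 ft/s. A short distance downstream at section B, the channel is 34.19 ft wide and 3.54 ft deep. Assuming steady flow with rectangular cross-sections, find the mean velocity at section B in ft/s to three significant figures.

4.46 ft/s

Q = A₁V₁ = (29.44×6.50) × 2.82 = 539.6 ft³/s
A₂ = 34.19 × 3.54 = 121.0 ft²
V₂ = Q/A₂ = 539.6/121.0 = 4.459 ft/s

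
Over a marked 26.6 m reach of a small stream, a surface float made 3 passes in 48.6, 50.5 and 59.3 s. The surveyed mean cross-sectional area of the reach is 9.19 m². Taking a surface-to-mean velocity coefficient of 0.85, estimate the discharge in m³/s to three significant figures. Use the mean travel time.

t̄ = (48.6 + 50.5 + 59.3) / 3 = 52.8 s
v_surface = L / t̄ = 26.6 / 52.8 = 0.5038 m/s
v_mean = 0.85 × 0.5038 = 0.4282 m/s
Q = A × v_mean = 9.19 × 0.4282 = 3.935 m³/s

3.94 m³/s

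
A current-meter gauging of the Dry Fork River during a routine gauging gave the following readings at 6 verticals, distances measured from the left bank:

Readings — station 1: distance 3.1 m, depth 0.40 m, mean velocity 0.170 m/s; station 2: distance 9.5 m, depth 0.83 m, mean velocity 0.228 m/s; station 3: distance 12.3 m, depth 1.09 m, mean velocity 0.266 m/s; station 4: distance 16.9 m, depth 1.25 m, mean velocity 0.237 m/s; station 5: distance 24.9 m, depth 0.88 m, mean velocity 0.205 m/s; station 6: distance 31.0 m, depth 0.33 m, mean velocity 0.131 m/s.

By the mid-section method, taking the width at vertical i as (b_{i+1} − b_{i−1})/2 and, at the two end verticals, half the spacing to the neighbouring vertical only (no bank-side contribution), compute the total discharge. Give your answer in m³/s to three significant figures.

5.43 m³/s

w_1 = (9.5 − 3.1)/2 = 3.2 m; q_1 = 0.170 × 0.40 × 3.2 = 0.2176 m³/s
w_2 = (12.3 − 3.1)/2 = 4.6 m; q_2 = 0.228 × 0.83 × 4.6 = 0.8705 m³/s
w_3 = (16.9 − 9.5)/2 = 3.7 m; q_3 = 0.266 × 1.09 × 3.7 = 1.073 m³/s
w_4 = (24.9 − 12.3)/2 = 6.3 m; q_4 = 0.237 × 1.25 × 6.3 = 1.866 m³/s
w_5 = (31.0 − 16.9)/2 = 7.05 m; q_5 = 0.205 × 0.88 × 7.05 = 1.272 m³/s
w_6 = (31.0 − 24.9)/2 = 3.05 m; q_6 = 0.131 × 0.33 × 3.05 = 0.1319 m³/s
Q = Σ qᵢ = 5.431 m³/s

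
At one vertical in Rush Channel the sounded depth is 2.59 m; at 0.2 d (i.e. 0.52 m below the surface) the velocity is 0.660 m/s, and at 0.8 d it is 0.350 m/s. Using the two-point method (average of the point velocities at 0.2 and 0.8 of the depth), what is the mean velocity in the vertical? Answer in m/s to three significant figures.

v̄ = (0.660 + 0.350) / 2 = 0.5050 m/s

0.505 m/s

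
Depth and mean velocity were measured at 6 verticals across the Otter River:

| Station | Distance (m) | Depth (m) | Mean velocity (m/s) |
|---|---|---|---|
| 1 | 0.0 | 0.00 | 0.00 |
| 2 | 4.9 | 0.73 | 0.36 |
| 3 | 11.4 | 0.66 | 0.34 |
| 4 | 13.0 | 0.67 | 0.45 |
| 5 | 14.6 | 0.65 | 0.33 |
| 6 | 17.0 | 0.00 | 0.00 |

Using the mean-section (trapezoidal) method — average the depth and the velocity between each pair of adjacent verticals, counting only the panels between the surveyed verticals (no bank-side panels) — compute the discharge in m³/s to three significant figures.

2.86 m³/s

Panel 1-2: Δb = 4.9 m, d̄ = (0.00+0.73)/2 = 0.365, v̄ = (0.00+0.36)/2 = 0.18 → q = 4.9×0.365×0.18 = 0.3219 m³/s
Panel 2-3: Δb = 6.5 m, d̄ = (0.73+0.66)/2 = 0.695, v̄ = (0.36+0.34)/2 = 0.35 → q = 6.5×0.695×0.35 = 1.581 m³/s
Panel 3-4: Δb = 1.6 m, d̄ = (0.66+0.67)/2 = 0.665, v̄ = (0.34+0.45)/2 = 0.395 → q = 1.6×0.665×0.395 = 0.4203 m³/s
Panel 4-5: Δb = 1.6 m, d̄ = (0.67+0.65)/2 = 0.66, v̄ = (0.45+0.33)/2 = 0.39 → q = 1.6×0.66×0.39 = 0.4118 m³/s
Panel 5-6: Δb = 2.4 m, d̄ = (0.65+0.00)/2 = 0.325, v̄ = (0.33+0.00)/2 = 0.165 → q = 2.4×0.325×0.165 = 0.1287 m³/s
Q = Σ q = 2.864 m³/s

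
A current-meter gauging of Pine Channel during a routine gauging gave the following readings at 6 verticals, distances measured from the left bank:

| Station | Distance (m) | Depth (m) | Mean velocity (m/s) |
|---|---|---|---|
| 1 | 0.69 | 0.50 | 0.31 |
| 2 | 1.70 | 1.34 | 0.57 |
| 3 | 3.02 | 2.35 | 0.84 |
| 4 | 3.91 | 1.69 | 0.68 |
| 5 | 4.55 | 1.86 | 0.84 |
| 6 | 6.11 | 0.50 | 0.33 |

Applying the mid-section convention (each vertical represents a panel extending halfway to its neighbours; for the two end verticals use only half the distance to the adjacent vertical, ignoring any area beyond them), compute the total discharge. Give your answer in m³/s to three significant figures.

5.88 m³/s

w_1 = (1.70 − 0.69)/2 = 0.505 m; q_1 = 0.31 × 0.50 × 0.505 = 0.07828 m³/s
w_2 = (3.02 − 0.69)/2 = 1.165 m; q_2 = 0.57 × 1.34 × 1.165 = 0.8898 m³/s
w_3 = (3.91 − 1.70)/2 = 1.105 m; q_3 = 0.84 × 2.35 × 1.105 = 2.181 m³/s
w_4 = (4.55 − 3.02)/2 = 0.765 m; q_4 = 0.68 × 1.69 × 0.765 = 0.8791 m³/s
w_5 = (6.11 − 3.91)/2 = 1.1 m; q_5 = 0.84 × 1.86 × 1.1 = 1.719 m³/s
w_6 = (6.11 − 4.55)/2 = 0.78 m; q_6 = 0.33 × 0.50 × 0.78 = 0.1287 m³/s
Q = Σ qᵢ = 5.876 m³/s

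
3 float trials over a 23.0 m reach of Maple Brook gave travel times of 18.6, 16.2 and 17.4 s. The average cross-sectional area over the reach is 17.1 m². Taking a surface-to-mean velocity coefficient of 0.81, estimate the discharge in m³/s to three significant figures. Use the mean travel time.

18.3 m³/s

t̄ = (18.6 + 16.2 + 17.4) / 3 = 17.4 s
v_surface = L / t̄ = 23.0 / 17.4 = 1.322 m/s
v_mean = 0.81 × 1.322 = 1.071 m/s
Q = A × v_mean = 17.1 × 1.071 = 18.31 m³/s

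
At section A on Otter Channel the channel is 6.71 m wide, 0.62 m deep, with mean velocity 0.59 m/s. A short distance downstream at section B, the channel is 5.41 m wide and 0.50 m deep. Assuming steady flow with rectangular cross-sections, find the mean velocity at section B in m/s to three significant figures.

0.907 m/s

Q = A₁V₁ = (6.71×0.62) × 0.59 = 2.455 m³/s
A₂ = 5.41 × 0.50 = 2.705 m²
V₂ = Q/A₂ = 2.455/2.705 = 0.9074 m/s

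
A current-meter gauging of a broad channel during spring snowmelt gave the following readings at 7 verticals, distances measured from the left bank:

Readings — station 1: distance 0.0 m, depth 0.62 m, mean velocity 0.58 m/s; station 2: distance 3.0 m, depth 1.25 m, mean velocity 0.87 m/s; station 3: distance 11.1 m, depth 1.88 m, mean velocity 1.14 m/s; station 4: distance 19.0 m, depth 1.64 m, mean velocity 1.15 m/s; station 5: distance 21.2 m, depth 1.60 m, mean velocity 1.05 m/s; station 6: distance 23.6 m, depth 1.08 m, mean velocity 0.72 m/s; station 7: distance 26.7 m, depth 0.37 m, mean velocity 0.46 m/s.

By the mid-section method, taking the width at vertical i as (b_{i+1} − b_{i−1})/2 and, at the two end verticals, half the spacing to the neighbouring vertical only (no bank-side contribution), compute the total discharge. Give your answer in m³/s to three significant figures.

39.5 m³/s

w_1 = (3.0 − 0.0)/2 = 1.5 m; q_1 = 0.58 × 0.62 × 1.5 = 0.5394 m³/s
w_2 = (11.1 − 0.0)/2 = 5.55 m; q_2 = 0.87 × 1.25 × 5.55 = 6.036 m³/s
w_3 = (19.0 − 3.0)/2 = 8 m; q_3 = 1.14 × 1.88 × 8 = 17.15 m³/s
w_4 = (21.2 − 11.1)/2 = 5.05 m; q_4 = 1.15 × 1.64 × 5.05 = 9.524 m³/s
w_5 = (23.6 − 19.0)/2 = 2.3 m; q_5 = 1.05 × 1.60 × 2.3 = 3.864 m³/s
w_6 = (26.7 − 21.2)/2 = 2.75 m; q_6 = 0.72 × 1.08 × 2.75 = 2.138 m³/s
w_7 = (26.7 − 23.6)/2 = 1.55 m; q_7 = 0.46 × 0.37 × 1.55 = 0.2638 m³/s
Q = Σ qᵢ = 39.51 m³/s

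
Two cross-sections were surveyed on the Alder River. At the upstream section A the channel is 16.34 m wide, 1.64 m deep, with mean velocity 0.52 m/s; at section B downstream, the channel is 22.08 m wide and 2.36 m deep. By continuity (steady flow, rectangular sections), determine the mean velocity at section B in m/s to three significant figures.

0.267 m/s

Q = A₁V₁ = (16.34×1.64) × 0.52 = 13.93 m³/s
A₂ = 22.08 × 2.36 = 52.11 m²
V₂ = Q/A₂ = 13.93/52.11 = 0.2674 m/s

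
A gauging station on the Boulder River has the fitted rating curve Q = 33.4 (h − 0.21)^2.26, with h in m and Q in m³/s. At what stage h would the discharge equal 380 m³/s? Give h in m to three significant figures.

3.14 m

h − h₀ = (Q/C)^(1/b) = (380/33.4)^(1/2.26) = 2.933 m
h = 0.21 + 2.933 = 3.143 m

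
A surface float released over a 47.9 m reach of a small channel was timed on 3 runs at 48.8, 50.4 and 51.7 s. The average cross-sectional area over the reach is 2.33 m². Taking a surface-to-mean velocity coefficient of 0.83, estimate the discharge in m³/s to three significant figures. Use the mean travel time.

1.84 m³/s

t̄ = (48.8 + 50.4 + 51.7) / 3 = 50.3 s
v_surface = L / t̄ = 47.9 / 50.3 = 0.9523 m/s
v_mean = 0.83 × 0.9523 = 0.7904 m/s
Q = A × v_mean = 2.33 × 0.7904 = 1.842 m³/s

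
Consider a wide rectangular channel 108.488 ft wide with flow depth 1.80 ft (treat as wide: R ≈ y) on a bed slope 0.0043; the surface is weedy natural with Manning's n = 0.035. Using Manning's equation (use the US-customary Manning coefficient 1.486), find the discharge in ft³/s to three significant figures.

804 ft³/s

A = b·y = 108.488 × 1.80 = 195.3 ft²
Wide channel: R ≈ y = 1.80 ft
Q = (1.486/n)·A·R^(2/3)·S^(1/2) = (1.486/0.035) × 195.3 × 1.800^(2/3) × 0.0043^(1/2) = 804.5 ft³/s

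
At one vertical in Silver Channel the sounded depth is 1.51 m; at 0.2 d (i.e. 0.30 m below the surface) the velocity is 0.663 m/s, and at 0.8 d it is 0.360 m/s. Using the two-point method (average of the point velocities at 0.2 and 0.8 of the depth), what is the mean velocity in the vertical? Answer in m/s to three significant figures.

v̄ = (0.663 + 0.360) / 2 = 0.5115 m/s

0.512 m/s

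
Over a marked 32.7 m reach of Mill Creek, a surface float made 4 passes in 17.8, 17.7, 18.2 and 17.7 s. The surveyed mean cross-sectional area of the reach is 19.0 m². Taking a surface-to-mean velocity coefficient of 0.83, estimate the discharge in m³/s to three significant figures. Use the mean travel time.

t̄ = (17.8 + 17.7 + 18.2 + 17.7) / 4 = 17.85 s
v_surface = L / t̄ = 32.7 / 17.85 = 1.832 m/s
v_mean = 0.83 × 1.832 = 1.521 m/s
Q = A × v_mean = 19.0 × 1.521 = 28.89 m³/s

28.9 m³/s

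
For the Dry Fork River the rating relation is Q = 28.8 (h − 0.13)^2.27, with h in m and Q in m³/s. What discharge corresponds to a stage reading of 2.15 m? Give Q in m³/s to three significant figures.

Q = 28.8 × (2.15 − 0.13)^2.27 = 28.8 × 2.02^2.27 = 142.1 m³/s

142 m³/s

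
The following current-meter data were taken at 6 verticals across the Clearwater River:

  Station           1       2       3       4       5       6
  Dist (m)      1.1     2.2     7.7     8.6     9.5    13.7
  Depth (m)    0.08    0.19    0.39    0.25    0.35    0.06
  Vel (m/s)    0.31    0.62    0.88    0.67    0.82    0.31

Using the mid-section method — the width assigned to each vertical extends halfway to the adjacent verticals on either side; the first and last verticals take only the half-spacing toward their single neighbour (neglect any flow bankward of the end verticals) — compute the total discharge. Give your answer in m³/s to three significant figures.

w_1 = (2.2 − 1.1)/2 = 0.55 m; q_1 = 0.31 × 0.08 × 0.55 = 0.01364 m³/s
w_2 = (7.7 − 1.1)/2 = 3.3 m; q_2 = 0.62 × 0.19 × 3.3 = 0.3887 m³/s
w_3 = (8.6 − 2.2)/2 = 3.2 m; q_3 = 0.88 × 0.39 × 3.2 = 1.098 m³/s
w_4 = (9.5 − 7.7)/2 = 0.9 m; q_4 = 0.67 × 0.25 × 0.9 = 0.1508 m³/s
w_5 = (13.7 − 8.6)/2 = 2.55 m; q_5 = 0.82 × 0.35 × 2.55 = 0.7319 m³/s
w_6 = (13.7 − 9.5)/2 = 2.1 m; q_6 = 0.31 × 0.06 × 2.1 = 0.03906 m³/s
Q = Σ qᵢ = 2.422 m³/s

2.42 m³/s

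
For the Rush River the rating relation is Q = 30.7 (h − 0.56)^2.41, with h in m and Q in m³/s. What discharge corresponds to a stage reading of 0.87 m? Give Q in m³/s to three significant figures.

1.83 m³/s

Q = 30.7 × (0.87 − 0.56)^2.41 = 30.7 × 0.31^2.41 = 1.825 m³/s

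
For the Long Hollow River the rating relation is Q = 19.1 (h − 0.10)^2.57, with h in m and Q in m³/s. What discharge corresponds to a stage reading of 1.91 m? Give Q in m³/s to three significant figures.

Q = 19.1 × (1.91 − 0.10)^2.57 = 19.1 × 1.81^2.57 = 87.75 m³/s

87.8 m³/s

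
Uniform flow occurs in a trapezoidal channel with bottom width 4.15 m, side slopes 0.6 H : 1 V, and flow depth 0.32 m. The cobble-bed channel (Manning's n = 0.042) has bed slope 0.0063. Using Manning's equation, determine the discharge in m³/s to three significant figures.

A = (b + z·y)·y = (4.15 + 0.6×0.32)×0.32 = 1.389 m²
P = b + 2y√(1+z²) = 4.15 + 2×0.32×√(1+0.6²) = 4.896 m
R = A/P = 1.389/4.896 = 0.2838 m
Q = (1/n)·A·R^(2/3)·S^(1/2) = (1/0.042) × 1.389 × 0.2838^(2/3) × 0.0063^(1/2) = 1.134 m³/s

1.13 m³/s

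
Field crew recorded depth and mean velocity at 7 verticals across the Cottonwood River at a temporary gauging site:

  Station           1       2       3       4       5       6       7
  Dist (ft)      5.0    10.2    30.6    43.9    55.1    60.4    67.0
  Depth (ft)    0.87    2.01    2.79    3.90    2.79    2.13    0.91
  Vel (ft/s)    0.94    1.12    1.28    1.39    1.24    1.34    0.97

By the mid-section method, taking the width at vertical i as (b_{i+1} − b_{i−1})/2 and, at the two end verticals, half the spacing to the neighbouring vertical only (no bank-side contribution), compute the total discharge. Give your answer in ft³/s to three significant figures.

206 ft³/s

w_1 = (10.2 − 5.0)/2 = 2.6 ft; q_1 = 0.94 × 0.87 × 2.6 = 2.126 ft³/s
w_2 = (30.6 − 5.0)/2 = 12.8 ft; q_2 = 1.12 × 2.01 × 12.8 = 28.82 ft³/s
w_3 = (43.9 − 10.2)/2 = 16.85 ft; q_3 = 1.28 × 2.79 × 16.85 = 60.17 ft³/s
w_4 = (55.1 − 30.6)/2 = 12.25 ft; q_4 = 1.39 × 3.90 × 12.25 = 66.41 ft³/s
w_5 = (60.4 − 43.9)/2 = 8.25 ft; q_5 = 1.24 × 2.79 × 8.25 = 28.54 ft³/s
w_6 = (67.0 − 55.1)/2 = 5.95 ft; q_6 = 1.34 × 2.13 × 5.95 = 16.98 ft³/s
w_7 = (67.0 − 60.4)/2 = 3.3 ft; q_7 = 0.97 × 0.91 × 3.3 = 2.913 ft³/s
Q = Σ qᵢ = 206.0 ft³/s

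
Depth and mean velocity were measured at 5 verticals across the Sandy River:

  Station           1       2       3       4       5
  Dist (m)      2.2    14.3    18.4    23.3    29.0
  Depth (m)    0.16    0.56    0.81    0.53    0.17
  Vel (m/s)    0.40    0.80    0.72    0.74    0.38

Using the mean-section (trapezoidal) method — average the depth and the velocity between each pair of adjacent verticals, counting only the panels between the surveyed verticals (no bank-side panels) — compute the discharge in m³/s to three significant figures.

Panel 1-2: Δb = 12.1 m, d̄ = (0.16+0.56)/2 = 0.36, v̄ = (0.40+0.80)/2 = 0.6 → q = 12.1×0.36×0.6 = 2.614 m³/s
Panel 2-3: Δb = 4.1 m, d̄ = (0.56+0.81)/2 = 0.685, v̄ = (0.80+0.72)/2 = 0.76 → q = 4.1×0.685×0.76 = 2.134 m³/s
Panel 3-4: Δb = 4.9 m, d̄ = (0.81+0.53)/2 = 0.67, v̄ = (0.72+0.74)/2 = 0.73 → q = 4.9×0.67×0.73 = 2.397 m³/s
Panel 4-5: Δb = 5.7 m, d̄ = (0.53+0.17)/2 = 0.35, v̄ = (0.74+0.38)/2 = 0.56 → q = 5.7×0.35×0.56 = 1.117 m³/s
Q = Σ q = 8.262 m³/s

8.26 m³/s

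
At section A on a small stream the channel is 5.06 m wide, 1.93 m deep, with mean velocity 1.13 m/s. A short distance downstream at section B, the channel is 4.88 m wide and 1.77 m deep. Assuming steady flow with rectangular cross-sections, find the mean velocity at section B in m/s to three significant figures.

Q = A₁V₁ = (5.06×1.93) × 1.13 = 11.04 m³/s
A₂ = 4.88 × 1.77 = 8.638 m²
V₂ = Q/A₂ = 11.04/8.638 = 1.278 m/s

1.28 m/s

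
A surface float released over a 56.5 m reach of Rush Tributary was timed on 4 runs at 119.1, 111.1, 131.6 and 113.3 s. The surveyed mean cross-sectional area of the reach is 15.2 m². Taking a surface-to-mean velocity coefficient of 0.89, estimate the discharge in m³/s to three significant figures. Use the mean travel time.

6.44 m³/s

t̄ = (119.1 + 111.1 + 131.6 + 113.3) / 4 = 118.775 s
v_surface = L / t̄ = 56.5 / 118.775 = 0.4757 m/s
v_mean = 0.89 × 0.4757 = 0.4234 m/s
Q = A × v_mean = 15.2 × 0.4234 = 6.435 m³/s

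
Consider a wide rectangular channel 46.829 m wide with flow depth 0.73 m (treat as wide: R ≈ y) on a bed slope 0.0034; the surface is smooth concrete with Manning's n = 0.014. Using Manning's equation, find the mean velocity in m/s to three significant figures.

3.38 m/s

A = b·y = 46.829 × 0.73 = 34.19 m²
Wide channel: R ≈ y = 0.73 m
Q = (1/n)·A·R^(2/3)·S^(1/2) = (1/0.014) × 34.19 × 0.7300^(2/3) × 0.0034^(1/2) = 115.4 m³/s
V = Q/A = 115.4/34.19 = 3.377 m/s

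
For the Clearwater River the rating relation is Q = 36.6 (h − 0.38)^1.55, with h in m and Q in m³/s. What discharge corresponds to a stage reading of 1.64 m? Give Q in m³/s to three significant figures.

Q = 36.6 × (1.64 − 0.38)^1.55 = 36.6 × 1.26^1.55 = 52.37 m³/s

52.4 m³/s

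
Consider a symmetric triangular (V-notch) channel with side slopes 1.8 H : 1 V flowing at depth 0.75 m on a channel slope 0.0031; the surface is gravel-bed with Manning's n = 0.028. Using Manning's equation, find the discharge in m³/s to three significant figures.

A = z·y² = 1.8×0.75² = 1.013 m²
P = 2y√(1+z²) = 2×0.75×√(1+1.8²) = 3.089 m
R = A/P = 1.013/3.089 = 0.3278 m
Q = (1/n)·A·R^(2/3)·S^(1/2) = (1/0.028) × 1.013 × 0.3278^(2/3) × 0.0031^(1/2) = 0.9572 m³/s

0.957 m³/s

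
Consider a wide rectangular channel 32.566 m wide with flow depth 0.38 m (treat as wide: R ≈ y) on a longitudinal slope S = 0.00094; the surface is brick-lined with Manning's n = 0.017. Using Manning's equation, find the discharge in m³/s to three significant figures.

11.7 m³/s

A = b·y = 32.566 × 0.38 = 12.38 m²
Wide channel: R ≈ y = 0.38 m
Q = (1/n)·A·R^(2/3)·S^(1/2) = (1/0.017) × 12.38 × 0.3800^(2/3) × 0.00094^(1/2) = 11.71 m³/s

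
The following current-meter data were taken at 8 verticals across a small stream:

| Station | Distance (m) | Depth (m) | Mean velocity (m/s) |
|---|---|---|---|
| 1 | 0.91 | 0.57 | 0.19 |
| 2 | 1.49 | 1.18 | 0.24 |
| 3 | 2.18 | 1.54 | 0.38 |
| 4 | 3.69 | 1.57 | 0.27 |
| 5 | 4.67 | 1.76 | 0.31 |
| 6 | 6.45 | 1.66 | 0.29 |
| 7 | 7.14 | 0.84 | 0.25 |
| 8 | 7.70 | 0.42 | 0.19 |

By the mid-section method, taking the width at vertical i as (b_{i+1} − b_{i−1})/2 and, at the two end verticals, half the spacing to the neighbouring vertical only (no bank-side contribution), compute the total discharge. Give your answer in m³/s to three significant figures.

2.88 m³/s

w_1 = (1.49 − 0.91)/2 = 0.29 m; q_1 = 0.19 × 0.57 × 0.29 = 0.03141 m³/s
w_2 = (2.18 − 0.91)/2 = 0.635 m; q_2 = 0.24 × 1.18 × 0.635 = 0.1798 m³/s
w_3 = (3.69 − 1.49)/2 = 1.1 m; q_3 = 0.38 × 1.54 × 1.1 = 0.6437 m³/s
w_4 = (4.67 − 2.18)/2 = 1.245 m; q_4 = 0.27 × 1.57 × 1.245 = 0.5278 m³/s
w_5 = (6.45 − 3.69)/2 = 1.38 m; q_5 = 0.31 × 1.76 × 1.38 = 0.7529 m³/s
w_6 = (7.14 − 4.67)/2 = 1.235 m; q_6 = 0.29 × 1.66 × 1.235 = 0.5945 m³/s
w_7 = (7.70 − 6.45)/2 = 0.625 m; q_7 = 0.25 × 0.84 × 0.625 = 0.1313 m³/s
w_8 = (7.70 − 7.14)/2 = 0.28 m; q_8 = 0.19 × 0.42 × 0.28 = 0.02234 m³/s
Q = Σ qᵢ = 2.884 m³/s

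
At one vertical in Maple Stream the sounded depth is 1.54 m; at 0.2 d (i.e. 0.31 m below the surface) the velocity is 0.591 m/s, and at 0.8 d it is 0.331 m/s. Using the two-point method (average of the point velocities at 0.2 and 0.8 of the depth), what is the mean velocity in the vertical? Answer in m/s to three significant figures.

v̄ = (0.591 + 0.331) / 2 = 0.4610 m/s

0.461 m/s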